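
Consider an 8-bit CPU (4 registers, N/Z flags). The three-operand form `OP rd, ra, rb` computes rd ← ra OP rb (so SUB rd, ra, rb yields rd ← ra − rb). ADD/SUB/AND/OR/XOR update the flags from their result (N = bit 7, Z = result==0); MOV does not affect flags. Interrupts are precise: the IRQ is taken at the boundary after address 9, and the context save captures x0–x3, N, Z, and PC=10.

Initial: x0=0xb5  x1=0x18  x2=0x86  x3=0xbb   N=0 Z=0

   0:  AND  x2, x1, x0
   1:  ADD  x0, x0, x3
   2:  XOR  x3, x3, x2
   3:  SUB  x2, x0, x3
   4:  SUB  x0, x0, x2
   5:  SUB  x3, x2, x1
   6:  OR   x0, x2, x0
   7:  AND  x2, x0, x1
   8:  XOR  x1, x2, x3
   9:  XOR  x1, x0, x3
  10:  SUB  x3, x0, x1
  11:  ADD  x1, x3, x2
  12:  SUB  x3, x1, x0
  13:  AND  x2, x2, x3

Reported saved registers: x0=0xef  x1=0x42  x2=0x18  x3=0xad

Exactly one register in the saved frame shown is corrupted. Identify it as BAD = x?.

BAD = x2

after  0: x0=0xb5 x1=0x18 x2=0x10 x3=0xbb  N=0 Z=0
after  1: x0=0x70 x1=0x18 x2=0x10 x3=0xbb  N=0 Z=0
after  2: x0=0x70 x1=0x18 x2=0x10 x3=0xab  N=1 Z=0
after  3: x0=0x70 x1=0x18 x2=0xc5 x3=0xab  N=1 Z=0
after  4: x0=0xab x1=0x18 x2=0xc5 x3=0xab  N=1 Z=0
after  5: x0=0xab x1=0x18 x2=0xc5 x3=0xad  N=1 Z=0
after  6: x0=0xef x1=0x18 x2=0xc5 x3=0xad  N=1 Z=0
after  7: x0=0xef x1=0x18 x2=0x08 x3=0xad  N=0 Z=0
after  8: x0=0xef x1=0xa5 x2=0x08 x3=0xad  N=1 Z=0
after  9: x0=0xef x1=0x42 x2=0x08 x3=0xad  N=0 Z=0
-- IRQ taken; context saved, return-PC = 10 --
mismatch: x2: reported 0x18 vs actual 0x08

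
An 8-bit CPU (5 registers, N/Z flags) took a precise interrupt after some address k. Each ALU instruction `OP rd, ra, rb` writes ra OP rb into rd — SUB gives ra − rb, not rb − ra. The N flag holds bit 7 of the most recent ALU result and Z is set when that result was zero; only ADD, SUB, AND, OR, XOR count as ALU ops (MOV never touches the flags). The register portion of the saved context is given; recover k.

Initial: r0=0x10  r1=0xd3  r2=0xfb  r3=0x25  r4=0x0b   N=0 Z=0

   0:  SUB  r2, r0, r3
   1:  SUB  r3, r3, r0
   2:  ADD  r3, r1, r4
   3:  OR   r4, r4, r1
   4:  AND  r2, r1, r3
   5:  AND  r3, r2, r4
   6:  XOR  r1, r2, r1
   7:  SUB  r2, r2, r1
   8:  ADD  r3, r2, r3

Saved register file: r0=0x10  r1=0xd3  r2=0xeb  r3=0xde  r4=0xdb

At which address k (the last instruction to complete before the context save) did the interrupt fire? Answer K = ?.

K = 3

after  0: r0=0x10 r1=0xd3 r2=0xeb r3=0x25 r4=0x0b  N=1 Z=0
after  1: r0=0x10 r1=0xd3 r2=0xeb r3=0x15 r4=0x0b  N=0 Z=0
after  2: r0=0x10 r1=0xd3 r2=0xeb r3=0xde r4=0x0b  N=1 Z=0
after  3: r0=0x10 r1=0xd3 r2=0xeb r3=0xde r4=0xdb  N=1 Z=0
-- IRQ taken; context saved, return-PC = 4 --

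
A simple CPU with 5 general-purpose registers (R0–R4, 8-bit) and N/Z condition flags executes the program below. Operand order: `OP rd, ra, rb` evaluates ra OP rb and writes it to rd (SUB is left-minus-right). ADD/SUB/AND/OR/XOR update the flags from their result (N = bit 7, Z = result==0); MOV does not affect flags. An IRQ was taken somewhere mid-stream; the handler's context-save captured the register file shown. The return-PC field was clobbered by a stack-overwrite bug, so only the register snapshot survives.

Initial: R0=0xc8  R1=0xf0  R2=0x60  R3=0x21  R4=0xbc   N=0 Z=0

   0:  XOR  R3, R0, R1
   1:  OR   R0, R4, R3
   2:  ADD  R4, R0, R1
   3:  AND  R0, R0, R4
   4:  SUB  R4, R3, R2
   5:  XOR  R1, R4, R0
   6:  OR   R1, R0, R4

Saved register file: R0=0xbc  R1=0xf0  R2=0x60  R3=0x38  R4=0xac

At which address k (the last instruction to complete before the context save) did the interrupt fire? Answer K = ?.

K = 2

after  0: R0=0xc8 R1=0xf0 R2=0x60 R3=0x38 R4=0xbc  N=0 Z=0
after  1: R0=0xbc R1=0xf0 R2=0x60 R3=0x38 R4=0xbc  N=1 Z=0
after  2: R0=0xbc R1=0xf0 R2=0x60 R3=0x38 R4=0xac  N=1 Z=0
-- IRQ taken; context saved, return-PC = 3 --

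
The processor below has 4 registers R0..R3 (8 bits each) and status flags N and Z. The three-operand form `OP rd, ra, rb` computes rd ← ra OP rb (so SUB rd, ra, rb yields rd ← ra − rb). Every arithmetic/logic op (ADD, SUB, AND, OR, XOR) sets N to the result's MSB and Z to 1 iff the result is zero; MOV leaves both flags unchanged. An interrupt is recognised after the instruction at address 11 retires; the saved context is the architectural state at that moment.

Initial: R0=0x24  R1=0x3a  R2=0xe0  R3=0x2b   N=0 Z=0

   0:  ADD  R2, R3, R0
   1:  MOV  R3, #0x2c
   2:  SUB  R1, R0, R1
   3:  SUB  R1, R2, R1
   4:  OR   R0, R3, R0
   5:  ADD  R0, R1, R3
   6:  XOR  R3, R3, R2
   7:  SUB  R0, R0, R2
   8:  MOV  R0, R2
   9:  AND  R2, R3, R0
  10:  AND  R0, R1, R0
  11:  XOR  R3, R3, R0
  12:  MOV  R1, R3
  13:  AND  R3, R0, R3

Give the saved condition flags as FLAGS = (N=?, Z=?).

after  0: R0=0x24 R1=0x3a R2=0x4f R3=0x2b  N=0 Z=0
after  1: R0=0x24 R1=0x3a R2=0x4f R3=0x2c  N=0 Z=0
after  2: R0=0x24 R1=0xea R2=0x4f R3=0x2c  N=1 Z=0
after  3: R0=0x24 R1=0x65 R2=0x4f R3=0x2c  N=0 Z=0
after  4: R0=0x2c R1=0x65 R2=0x4f R3=0x2c  N=0 Z=0
after  5: R0=0x91 R1=0x65 R2=0x4f R3=0x2c  N=1 Z=0
after  6: R0=0x91 R1=0x65 R2=0x4f R3=0x63  N=0 Z=0
after  7: R0=0x42 R1=0x65 R2=0x4f R3=0x63  N=0 Z=0
after  8: R0=0x4f R1=0x65 R2=0x4f R3=0x63  N=0 Z=0
after  9: R0=0x4f R1=0x65 R2=0x43 R3=0x63  N=0 Z=0
after 10: R0=0x45 R1=0x65 R2=0x43 R3=0x63  N=0 Z=0
after 11: R0=0x45 R1=0x65 R2=0x43 R3=0x26  N=0 Z=0
-- IRQ taken; context saved, return-PC = 12 --

FLAGS = (N=0, Z=0)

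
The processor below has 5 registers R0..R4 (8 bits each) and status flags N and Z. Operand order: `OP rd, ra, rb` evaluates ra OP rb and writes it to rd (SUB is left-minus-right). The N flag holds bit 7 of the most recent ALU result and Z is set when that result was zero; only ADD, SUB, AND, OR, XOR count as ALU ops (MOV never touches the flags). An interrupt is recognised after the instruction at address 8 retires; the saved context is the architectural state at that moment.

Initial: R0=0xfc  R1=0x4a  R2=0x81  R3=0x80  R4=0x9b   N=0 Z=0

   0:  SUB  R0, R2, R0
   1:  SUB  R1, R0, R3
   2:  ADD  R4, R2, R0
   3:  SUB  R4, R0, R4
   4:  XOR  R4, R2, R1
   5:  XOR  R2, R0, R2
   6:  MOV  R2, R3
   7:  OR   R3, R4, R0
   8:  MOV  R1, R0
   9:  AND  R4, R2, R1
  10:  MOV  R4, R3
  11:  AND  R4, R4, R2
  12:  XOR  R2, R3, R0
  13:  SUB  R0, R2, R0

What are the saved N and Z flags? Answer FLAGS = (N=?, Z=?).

FLAGS = (N=1, Z=0)

after  0: R0=0x85 R1=0x4a R2=0x81 R3=0x80 R4=0x9b  N=1 Z=0
after  1: R0=0x85 R1=0x05 R2=0x81 R3=0x80 R4=0x9b  N=0 Z=0
after  2: R0=0x85 R1=0x05 R2=0x81 R3=0x80 R4=0x06  N=0 Z=0
after  3: R0=0x85 R1=0x05 R2=0x81 R3=0x80 R4=0x7f  N=0 Z=0
after  4: R0=0x85 R1=0x05 R2=0x81 R3=0x80 R4=0x84  N=1 Z=0
after  5: R0=0x85 R1=0x05 R2=0x04 R3=0x80 R4=0x84  N=0 Z=0
after  6: R0=0x85 R1=0x05 R2=0x80 R3=0x80 R4=0x84  N=0 Z=0
after  7: R0=0x85 R1=0x05 R2=0x80 R3=0x85 R4=0x84  N=1 Z=0
after  8: R0=0x85 R1=0x85 R2=0x80 R3=0x85 R4=0x84  N=1 Z=0
-- IRQ taken; context saved, return-PC = 9 --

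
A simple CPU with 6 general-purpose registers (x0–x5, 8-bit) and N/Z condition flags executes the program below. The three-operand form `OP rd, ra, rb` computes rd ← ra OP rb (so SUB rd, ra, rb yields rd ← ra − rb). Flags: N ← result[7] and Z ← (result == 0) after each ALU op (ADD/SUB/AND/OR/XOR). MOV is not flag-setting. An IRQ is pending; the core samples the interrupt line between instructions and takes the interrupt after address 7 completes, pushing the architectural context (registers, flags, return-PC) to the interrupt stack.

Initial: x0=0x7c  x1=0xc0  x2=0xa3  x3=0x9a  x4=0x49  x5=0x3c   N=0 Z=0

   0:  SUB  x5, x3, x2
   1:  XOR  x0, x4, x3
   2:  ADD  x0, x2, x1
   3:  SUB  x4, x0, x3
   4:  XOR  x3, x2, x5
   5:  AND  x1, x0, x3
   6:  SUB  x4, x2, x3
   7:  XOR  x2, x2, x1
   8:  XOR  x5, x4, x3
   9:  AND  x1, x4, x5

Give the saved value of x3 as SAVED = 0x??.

SAVED = 0x54

after  0: x0=0x7c x1=0xc0 x2=0xa3 x3=0x9a x4=0x49 x5=0xf7  N=1 Z=0
after  1: x0=0xd3 x1=0xc0 x2=0xa3 x3=0x9a x4=0x49 x5=0xf7  N=1 Z=0
after  2: x0=0x63 x1=0xc0 x2=0xa3 x3=0x9a x4=0x49 x5=0xf7  N=0 Z=0
after  3: x0=0x63 x1=0xc0 x2=0xa3 x3=0x9a x4=0xc9 x5=0xf7  N=1 Z=0
after  4: x0=0x63 x1=0xc0 x2=0xa3 x3=0x54 x4=0xc9 x5=0xf7  N=0 Z=0
after  5: x0=0x63 x1=0x40 x2=0xa3 x3=0x54 x4=0xc9 x5=0xf7  N=0 Z=0
after  6: x0=0x63 x1=0x40 x2=0xa3 x3=0x54 x4=0x4f x5=0xf7  N=0 Z=0
after  7: x0=0x63 x1=0x40 x2=0xe3 x3=0x54 x4=0x4f x5=0xf7  N=1 Z=0
-- IRQ taken; context saved, return-PC = 8 --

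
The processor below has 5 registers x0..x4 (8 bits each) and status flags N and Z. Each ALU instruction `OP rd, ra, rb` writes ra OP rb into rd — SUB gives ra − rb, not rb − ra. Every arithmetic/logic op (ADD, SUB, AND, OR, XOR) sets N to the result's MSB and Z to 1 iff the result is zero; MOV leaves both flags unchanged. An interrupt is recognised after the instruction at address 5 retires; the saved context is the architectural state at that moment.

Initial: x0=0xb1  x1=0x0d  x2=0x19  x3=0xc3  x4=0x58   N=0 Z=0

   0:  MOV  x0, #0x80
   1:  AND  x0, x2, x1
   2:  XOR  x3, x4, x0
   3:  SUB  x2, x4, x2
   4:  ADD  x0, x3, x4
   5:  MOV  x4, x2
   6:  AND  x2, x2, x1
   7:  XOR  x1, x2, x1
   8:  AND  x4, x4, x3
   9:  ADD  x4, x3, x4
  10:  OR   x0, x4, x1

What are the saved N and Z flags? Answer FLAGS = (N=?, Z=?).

FLAGS = (N=1, Z=0)

after  0: x0=0x80 x1=0x0d x2=0x19 x3=0xc3 x4=0x58  N=0 Z=0
after  1: x0=0x09 x1=0x0d x2=0x19 x3=0xc3 x4=0x58  N=0 Z=0
after  2: x0=0x09 x1=0x0d x2=0x19 x3=0x51 x4=0x58  N=0 Z=0
after  3: x0=0x09 x1=0x0d x2=0x3f x3=0x51 x4=0x58  N=0 Z=0
after  4: x0=0xa9 x1=0x0d x2=0x3f x3=0x51 x4=0x58  N=1 Z=0
after  5: x0=0xa9 x1=0x0d x2=0x3f x3=0x51 x4=0x3f  N=1 Z=0
-- IRQ taken; context saved, return-PC = 6 --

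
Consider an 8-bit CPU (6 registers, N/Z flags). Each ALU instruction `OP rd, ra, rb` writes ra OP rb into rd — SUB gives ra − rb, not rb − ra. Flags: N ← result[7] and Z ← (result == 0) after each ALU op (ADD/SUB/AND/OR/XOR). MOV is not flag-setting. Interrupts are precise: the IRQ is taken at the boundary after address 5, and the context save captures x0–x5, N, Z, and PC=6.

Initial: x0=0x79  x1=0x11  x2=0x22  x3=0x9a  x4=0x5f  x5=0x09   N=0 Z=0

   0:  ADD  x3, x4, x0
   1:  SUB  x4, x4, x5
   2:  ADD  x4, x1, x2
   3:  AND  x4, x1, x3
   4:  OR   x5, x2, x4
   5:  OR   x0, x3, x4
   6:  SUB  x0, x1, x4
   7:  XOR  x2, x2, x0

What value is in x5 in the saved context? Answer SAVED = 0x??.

SAVED = 0x32

after  0: x0=0x79 x1=0x11 x2=0x22 x3=0xd8 x4=0x5f x5=0x09  N=1 Z=0
after  1: x0=0x79 x1=0x11 x2=0x22 x3=0xd8 x4=0x56 x5=0x09  N=0 Z=0
after  2: x0=0x79 x1=0x11 x2=0x22 x3=0xd8 x4=0x33 x5=0x09  N=0 Z=0
after  3: x0=0x79 x1=0x11 x2=0x22 x3=0xd8 x4=0x10 x5=0x09  N=0 Z=0
after  4: x0=0x79 x1=0x11 x2=0x22 x3=0xd8 x4=0x10 x5=0x32  N=0 Z=0
after  5: x0=0xd8 x1=0x11 x2=0x22 x3=0xd8 x4=0x10 x5=0x32  N=1 Z=0
-- IRQ taken; context saved, return-PC = 6 --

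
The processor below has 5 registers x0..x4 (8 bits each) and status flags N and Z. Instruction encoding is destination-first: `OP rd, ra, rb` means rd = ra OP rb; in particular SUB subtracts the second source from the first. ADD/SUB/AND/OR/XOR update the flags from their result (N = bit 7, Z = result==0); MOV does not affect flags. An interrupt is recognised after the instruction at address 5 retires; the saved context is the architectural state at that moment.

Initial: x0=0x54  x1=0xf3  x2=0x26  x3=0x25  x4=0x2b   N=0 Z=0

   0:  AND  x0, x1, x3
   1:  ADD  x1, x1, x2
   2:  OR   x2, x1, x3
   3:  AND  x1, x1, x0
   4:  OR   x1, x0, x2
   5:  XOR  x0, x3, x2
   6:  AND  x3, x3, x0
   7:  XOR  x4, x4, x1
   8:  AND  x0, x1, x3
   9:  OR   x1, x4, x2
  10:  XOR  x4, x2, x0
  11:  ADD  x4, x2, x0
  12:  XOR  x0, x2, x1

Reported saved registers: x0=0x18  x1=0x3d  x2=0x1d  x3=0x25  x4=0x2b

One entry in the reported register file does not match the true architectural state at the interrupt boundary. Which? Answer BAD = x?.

after  0: x0=0x21 x1=0xf3 x2=0x26 x3=0x25 x4=0x2b  N=0 Z=0
after  1: x0=0x21 x1=0x19 x2=0x26 x3=0x25 x4=0x2b  N=0 Z=0
after  2: x0=0x21 x1=0x19 x2=0x3d x3=0x25 x4=0x2b  N=0 Z=0
after  3: x0=0x21 x1=0x01 x2=0x3d x3=0x25 x4=0x2b  N=0 Z=0
after  4: x0=0x21 x1=0x3d x2=0x3d x3=0x25 x4=0x2b  N=0 Z=0
after  5: x0=0x18 x1=0x3d x2=0x3d x3=0x25 x4=0x2b  N=0 Z=0
-- IRQ taken; context saved, return-PC = 6 --
mismatch: x2: reported 0x1d vs actual 0x3d

BAD = x2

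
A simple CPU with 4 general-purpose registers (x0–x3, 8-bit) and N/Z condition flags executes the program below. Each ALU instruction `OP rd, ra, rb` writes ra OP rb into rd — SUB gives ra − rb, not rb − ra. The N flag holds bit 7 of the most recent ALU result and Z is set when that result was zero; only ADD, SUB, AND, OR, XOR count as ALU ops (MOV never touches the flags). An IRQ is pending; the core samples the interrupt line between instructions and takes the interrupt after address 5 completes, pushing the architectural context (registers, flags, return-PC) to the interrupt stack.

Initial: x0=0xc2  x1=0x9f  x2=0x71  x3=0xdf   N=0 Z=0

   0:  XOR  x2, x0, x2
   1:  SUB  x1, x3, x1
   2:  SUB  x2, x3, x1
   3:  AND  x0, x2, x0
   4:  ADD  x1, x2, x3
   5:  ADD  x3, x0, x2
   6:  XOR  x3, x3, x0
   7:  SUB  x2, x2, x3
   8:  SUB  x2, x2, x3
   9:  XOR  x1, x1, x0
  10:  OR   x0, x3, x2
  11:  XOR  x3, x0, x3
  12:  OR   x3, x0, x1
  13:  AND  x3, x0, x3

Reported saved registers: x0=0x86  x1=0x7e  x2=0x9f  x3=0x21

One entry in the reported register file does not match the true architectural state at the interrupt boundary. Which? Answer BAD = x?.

BAD = x0

after  0: x0=0xc2 x1=0x9f x2=0xb3 x3=0xdf  N=1 Z=0
after  1: x0=0xc2 x1=0x40 x2=0xb3 x3=0xdf  N=0 Z=0
after  2: x0=0xc2 x1=0x40 x2=0x9f x3=0xdf  N=1 Z=0
after  3: x0=0x82 x1=0x40 x2=0x9f x3=0xdf  N=1 Z=0
after  4: x0=0x82 x1=0x7e x2=0x9f x3=0xdf  N=0 Z=0
after  5: x0=0x82 x1=0x7e x2=0x9f x3=0x21  N=0 Z=0
-- IRQ taken; context saved, return-PC = 6 --
mismatch: x0: reported 0x86 vs actual 0x82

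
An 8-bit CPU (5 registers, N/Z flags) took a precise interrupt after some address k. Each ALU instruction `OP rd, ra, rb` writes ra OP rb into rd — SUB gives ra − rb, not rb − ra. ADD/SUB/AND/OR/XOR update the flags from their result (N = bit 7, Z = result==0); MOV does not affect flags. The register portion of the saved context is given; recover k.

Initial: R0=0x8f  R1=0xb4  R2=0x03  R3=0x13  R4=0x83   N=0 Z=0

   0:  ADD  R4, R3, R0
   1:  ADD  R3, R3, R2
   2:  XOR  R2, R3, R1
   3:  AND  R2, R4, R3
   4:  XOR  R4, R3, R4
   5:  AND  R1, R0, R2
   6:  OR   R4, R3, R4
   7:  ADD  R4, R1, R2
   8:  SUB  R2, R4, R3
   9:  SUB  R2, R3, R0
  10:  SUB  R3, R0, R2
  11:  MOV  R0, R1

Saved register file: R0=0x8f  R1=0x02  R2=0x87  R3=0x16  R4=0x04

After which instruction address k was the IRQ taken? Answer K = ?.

after  0: R0=0x8f R1=0xb4 R2=0x03 R3=0x13 R4=0xa2  N=1 Z=0
after  1: R0=0x8f R1=0xb4 R2=0x03 R3=0x16 R4=0xa2  N=0 Z=0
after  2: R0=0x8f R1=0xb4 R2=0xa2 R3=0x16 R4=0xa2  N=1 Z=0
after  3: R0=0x8f R1=0xb4 R2=0x02 R3=0x16 R4=0xa2  N=0 Z=0
after  4: R0=0x8f R1=0xb4 R2=0x02 R3=0x16 R4=0xb4  N=1 Z=0
after  5: R0=0x8f R1=0x02 R2=0x02 R3=0x16 R4=0xb4  N=0 Z=0
after  6: R0=0x8f R1=0x02 R2=0x02 R3=0x16 R4=0xb6  N=1 Z=0
after  7: R0=0x8f R1=0x02 R2=0x02 R3=0x16 R4=0x04  N=0 Z=0
after  8: R0=0x8f R1=0x02 R2=0xee R3=0x16 R4=0x04  N=1 Z=0
after  9: R0=0x8f R1=0x02 R2=0x87 R3=0x16 R4=0x04  N=1 Z=0
-- IRQ taken; context saved, return-PC = 10 --

K = 9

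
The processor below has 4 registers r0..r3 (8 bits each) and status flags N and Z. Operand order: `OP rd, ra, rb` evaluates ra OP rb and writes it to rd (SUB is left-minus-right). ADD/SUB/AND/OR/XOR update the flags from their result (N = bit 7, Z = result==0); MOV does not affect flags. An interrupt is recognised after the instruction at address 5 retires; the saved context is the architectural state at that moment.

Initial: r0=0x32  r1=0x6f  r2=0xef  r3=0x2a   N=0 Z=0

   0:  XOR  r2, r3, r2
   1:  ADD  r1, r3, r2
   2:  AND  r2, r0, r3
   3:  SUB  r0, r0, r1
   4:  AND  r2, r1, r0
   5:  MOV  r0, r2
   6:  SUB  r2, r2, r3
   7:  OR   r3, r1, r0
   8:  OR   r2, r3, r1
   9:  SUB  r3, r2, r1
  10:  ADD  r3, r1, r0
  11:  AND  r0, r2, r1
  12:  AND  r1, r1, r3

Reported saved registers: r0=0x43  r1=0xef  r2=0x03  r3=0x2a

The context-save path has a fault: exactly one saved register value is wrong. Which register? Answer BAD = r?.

after  0: r0=0x32 r1=0x6f r2=0xc5 r3=0x2a  N=1 Z=0
after  1: r0=0x32 r1=0xef r2=0xc5 r3=0x2a  N=1 Z=0
after  2: r0=0x32 r1=0xef r2=0x22 r3=0x2a  N=0 Z=0
after  3: r0=0x43 r1=0xef r2=0x22 r3=0x2a  N=0 Z=0
after  4: r0=0x43 r1=0xef r2=0x43 r3=0x2a  N=0 Z=0
after  5: r0=0x43 r1=0xef r2=0x43 r3=0x2a  N=0 Z=0
-- IRQ taken; context saved, return-PC = 6 --
mismatch: r2: reported 0x03 vs actual 0x43

BAD = r2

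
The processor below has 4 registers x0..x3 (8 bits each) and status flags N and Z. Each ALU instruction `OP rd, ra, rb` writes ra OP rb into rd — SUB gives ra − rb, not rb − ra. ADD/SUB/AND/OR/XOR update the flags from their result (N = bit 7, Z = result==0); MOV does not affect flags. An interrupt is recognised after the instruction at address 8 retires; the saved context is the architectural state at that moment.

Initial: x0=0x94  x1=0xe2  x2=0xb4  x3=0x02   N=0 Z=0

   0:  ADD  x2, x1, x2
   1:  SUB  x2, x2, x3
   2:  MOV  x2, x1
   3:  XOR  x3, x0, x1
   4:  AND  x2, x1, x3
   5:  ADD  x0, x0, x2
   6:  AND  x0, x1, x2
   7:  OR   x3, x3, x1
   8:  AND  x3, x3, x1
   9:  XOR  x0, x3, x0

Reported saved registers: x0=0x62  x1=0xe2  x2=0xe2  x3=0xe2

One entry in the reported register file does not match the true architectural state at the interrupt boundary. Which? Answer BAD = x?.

after  0: x0=0x94 x1=0xe2 x2=0x96 x3=0x02  N=1 Z=0
after  1: x0=0x94 x1=0xe2 x2=0x94 x3=0x02  N=1 Z=0
after  2: x0=0x94 x1=0xe2 x2=0xe2 x3=0x02  N=1 Z=0
after  3: x0=0x94 x1=0xe2 x2=0xe2 x3=0x76  N=0 Z=0
after  4: x0=0x94 x1=0xe2 x2=0x62 x3=0x76  N=0 Z=0
after  5: x0=0xf6 x1=0xe2 x2=0x62 x3=0x76  N=1 Z=0
after  6: x0=0x62 x1=0xe2 x2=0x62 x3=0x76  N=0 Z=0
after  7: x0=0x62 x1=0xe2 x2=0x62 x3=0xf6  N=1 Z=0
after  8: x0=0x62 x1=0xe2 x2=0x62 x3=0xe2  N=1 Z=0
-- IRQ taken; context saved, return-PC = 9 --
mismatch: x2: reported 0xe2 vs actual 0x62

BAD = x2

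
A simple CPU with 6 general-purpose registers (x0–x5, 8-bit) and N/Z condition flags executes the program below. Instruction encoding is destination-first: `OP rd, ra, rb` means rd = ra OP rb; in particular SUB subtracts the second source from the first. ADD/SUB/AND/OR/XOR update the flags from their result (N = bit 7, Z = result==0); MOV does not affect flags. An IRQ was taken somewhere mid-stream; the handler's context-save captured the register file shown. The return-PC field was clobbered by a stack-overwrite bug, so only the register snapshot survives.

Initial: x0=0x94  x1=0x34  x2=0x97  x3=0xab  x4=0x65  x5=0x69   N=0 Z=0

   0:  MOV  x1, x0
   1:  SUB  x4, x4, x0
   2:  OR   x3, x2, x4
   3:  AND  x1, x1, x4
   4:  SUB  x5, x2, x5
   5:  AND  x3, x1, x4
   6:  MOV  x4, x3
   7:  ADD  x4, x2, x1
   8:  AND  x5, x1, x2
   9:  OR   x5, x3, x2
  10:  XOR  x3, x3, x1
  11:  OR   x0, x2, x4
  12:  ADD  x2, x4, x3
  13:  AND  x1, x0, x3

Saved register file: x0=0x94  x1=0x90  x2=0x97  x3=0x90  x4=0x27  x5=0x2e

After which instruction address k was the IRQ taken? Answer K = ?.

K = 7

after  0: x0=0x94 x1=0x94 x2=0x97 x3=0xab x4=0x65 x5=0x69  N=0 Z=0
after  1: x0=0x94 x1=0x94 x2=0x97 x3=0xab x4=0xd1 x5=0x69  N=1 Z=0
after  2: x0=0x94 x1=0x94 x2=0x97 x3=0xd7 x4=0xd1 x5=0x69  N=1 Z=0
after  3: x0=0x94 x1=0x90 x2=0x97 x3=0xd7 x4=0xd1 x5=0x69  N=1 Z=0
after  4: x0=0x94 x1=0x90 x2=0x97 x3=0xd7 x4=0xd1 x5=0x2e  N=0 Z=0
after  5: x0=0x94 x1=0x90 x2=0x97 x3=0x90 x4=0xd1 x5=0x2e  N=1 Z=0
after  6: x0=0x94 x1=0x90 x2=0x97 x3=0x90 x4=0x90 x5=0x2e  N=1 Z=0
after  7: x0=0x94 x1=0x90 x2=0x97 x3=0x90 x4=0x27 x5=0x2e  N=0 Z=0
-- IRQ taken; context saved, return-PC = 8 --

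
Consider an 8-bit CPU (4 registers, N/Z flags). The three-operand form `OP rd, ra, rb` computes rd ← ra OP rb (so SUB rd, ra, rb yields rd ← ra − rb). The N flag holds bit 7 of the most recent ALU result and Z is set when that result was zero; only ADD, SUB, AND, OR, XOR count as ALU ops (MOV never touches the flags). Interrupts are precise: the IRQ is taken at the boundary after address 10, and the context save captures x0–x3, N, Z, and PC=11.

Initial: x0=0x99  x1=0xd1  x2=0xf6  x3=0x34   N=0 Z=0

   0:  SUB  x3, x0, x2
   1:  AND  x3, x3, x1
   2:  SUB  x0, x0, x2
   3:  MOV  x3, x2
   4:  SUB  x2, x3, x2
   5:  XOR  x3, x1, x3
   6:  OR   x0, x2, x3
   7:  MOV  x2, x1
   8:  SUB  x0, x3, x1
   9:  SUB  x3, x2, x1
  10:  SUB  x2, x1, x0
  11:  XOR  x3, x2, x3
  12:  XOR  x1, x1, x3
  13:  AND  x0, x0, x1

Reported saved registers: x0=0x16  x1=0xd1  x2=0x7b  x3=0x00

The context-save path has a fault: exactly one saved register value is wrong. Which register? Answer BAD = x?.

after  0: x0=0x99 x1=0xd1 x2=0xf6 x3=0xa3  N=1 Z=0
after  1: x0=0x99 x1=0xd1 x2=0xf6 x3=0x81  N=1 Z=0
after  2: x0=0xa3 x1=0xd1 x2=0xf6 x3=0x81  N=1 Z=0
after  3: x0=0xa3 x1=0xd1 x2=0xf6 x3=0xf6  N=1 Z=0
after  4: x0=0xa3 x1=0xd1 x2=0x00 x3=0xf6  N=0 Z=1
after  5: x0=0xa3 x1=0xd1 x2=0x00 x3=0x27  N=0 Z=0
after  6: x0=0x27 x1=0xd1 x2=0x00 x3=0x27  N=0 Z=0
after  7: x0=0x27 x1=0xd1 x2=0xd1 x3=0x27  N=0 Z=0
after  8: x0=0x56 x1=0xd1 x2=0xd1 x3=0x27  N=0 Z=0
after  9: x0=0x56 x1=0xd1 x2=0xd1 x3=0x00  N=0 Z=1
after 10: x0=0x56 x1=0xd1 x2=0x7b x3=0x00  N=0 Z=0
-- IRQ taken; context saved, return-PC = 11 --
mismatch: x0: reported 0x16 vs actual 0x56

BAD = x0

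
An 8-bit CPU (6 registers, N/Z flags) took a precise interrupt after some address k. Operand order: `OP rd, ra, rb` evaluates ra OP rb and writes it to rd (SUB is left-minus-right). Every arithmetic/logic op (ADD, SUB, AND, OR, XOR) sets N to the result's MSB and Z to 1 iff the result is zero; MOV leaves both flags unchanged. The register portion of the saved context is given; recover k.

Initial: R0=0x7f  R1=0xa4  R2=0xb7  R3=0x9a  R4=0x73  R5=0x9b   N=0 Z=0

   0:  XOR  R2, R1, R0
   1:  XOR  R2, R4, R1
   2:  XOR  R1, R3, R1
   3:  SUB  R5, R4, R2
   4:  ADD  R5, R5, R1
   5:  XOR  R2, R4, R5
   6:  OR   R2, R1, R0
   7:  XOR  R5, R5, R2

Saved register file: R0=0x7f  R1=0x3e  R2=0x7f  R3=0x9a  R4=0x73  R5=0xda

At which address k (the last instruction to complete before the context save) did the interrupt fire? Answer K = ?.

K = 6

after  0: R0=0x7f R1=0xa4 R2=0xdb R3=0x9a R4=0x73 R5=0x9b  N=1 Z=0
after  1: R0=0x7f R1=0xa4 R2=0xd7 R3=0x9a R4=0x73 R5=0x9b  N=1 Z=0
after  2: R0=0x7f R1=0x3e R2=0xd7 R3=0x9a R4=0x73 R5=0x9b  N=0 Z=0
after  3: R0=0x7f R1=0x3e R2=0xd7 R3=0x9a R4=0x73 R5=0x9c  N=1 Z=0
after  4: R0=0x7f R1=0x3e R2=0xd7 R3=0x9a R4=0x73 R5=0xda  N=1 Z=0
after  5: R0=0x7f R1=0x3e R2=0xa9 R3=0x9a R4=0x73 R5=0xda  N=1 Z=0
after  6: R0=0x7f R1=0x3e R2=0x7f R3=0x9a R4=0x73 R5=0xda  N=0 Z=0
-- IRQ taken; context saved, return-PC = 7 --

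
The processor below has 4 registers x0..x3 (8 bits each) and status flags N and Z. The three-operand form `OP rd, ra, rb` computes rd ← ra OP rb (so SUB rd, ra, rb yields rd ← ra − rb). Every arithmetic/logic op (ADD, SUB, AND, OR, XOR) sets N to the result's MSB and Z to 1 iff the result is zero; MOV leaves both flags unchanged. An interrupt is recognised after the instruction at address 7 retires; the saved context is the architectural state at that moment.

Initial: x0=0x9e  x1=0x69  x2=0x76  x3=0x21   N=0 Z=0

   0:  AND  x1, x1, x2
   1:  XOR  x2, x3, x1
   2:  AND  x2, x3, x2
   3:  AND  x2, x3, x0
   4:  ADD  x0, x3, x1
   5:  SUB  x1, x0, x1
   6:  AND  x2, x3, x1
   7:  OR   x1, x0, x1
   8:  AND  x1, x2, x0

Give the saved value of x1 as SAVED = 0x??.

SAVED = 0xa1

after  0: x0=0x9e x1=0x60 x2=0x76 x3=0x21  N=0 Z=0
after  1: x0=0x9e x1=0x60 x2=0x41 x3=0x21  N=0 Z=0
after  2: x0=0x9e x1=0x60 x2=0x01 x3=0x21  N=0 Z=0
after  3: x0=0x9e x1=0x60 x2=0x00 x3=0x21  N=0 Z=1
after  4: x0=0x81 x1=0x60 x2=0x00 x3=0x21  N=1 Z=0
after  5: x0=0x81 x1=0x21 x2=0x00 x3=0x21  N=0 Z=0
after  6: x0=0x81 x1=0x21 x2=0x21 x3=0x21  N=0 Z=0
after  7: x0=0x81 x1=0xa1 x2=0x21 x3=0x21  N=1 Z=0
-- IRQ taken; context saved, return-PC = 8 --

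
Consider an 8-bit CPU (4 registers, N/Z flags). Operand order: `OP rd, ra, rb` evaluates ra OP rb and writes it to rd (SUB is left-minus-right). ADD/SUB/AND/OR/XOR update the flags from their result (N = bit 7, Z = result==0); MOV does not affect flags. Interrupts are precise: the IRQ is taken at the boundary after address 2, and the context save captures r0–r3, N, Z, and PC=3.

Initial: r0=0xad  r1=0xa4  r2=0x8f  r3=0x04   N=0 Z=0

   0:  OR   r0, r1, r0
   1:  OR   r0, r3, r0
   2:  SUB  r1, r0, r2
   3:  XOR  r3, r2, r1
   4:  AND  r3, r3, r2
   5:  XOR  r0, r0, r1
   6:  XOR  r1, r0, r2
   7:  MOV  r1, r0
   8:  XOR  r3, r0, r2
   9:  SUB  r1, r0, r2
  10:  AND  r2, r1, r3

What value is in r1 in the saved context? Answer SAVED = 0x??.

after  0: r0=0xad r1=0xa4 r2=0x8f r3=0x04  N=1 Z=0
after  1: r0=0xad r1=0xa4 r2=0x8f r3=0x04  N=1 Z=0
after  2: r0=0xad r1=0x1e r2=0x8f r3=0x04  N=0 Z=0
-- IRQ taken; context saved, return-PC = 3 --

SAVED = 0x1e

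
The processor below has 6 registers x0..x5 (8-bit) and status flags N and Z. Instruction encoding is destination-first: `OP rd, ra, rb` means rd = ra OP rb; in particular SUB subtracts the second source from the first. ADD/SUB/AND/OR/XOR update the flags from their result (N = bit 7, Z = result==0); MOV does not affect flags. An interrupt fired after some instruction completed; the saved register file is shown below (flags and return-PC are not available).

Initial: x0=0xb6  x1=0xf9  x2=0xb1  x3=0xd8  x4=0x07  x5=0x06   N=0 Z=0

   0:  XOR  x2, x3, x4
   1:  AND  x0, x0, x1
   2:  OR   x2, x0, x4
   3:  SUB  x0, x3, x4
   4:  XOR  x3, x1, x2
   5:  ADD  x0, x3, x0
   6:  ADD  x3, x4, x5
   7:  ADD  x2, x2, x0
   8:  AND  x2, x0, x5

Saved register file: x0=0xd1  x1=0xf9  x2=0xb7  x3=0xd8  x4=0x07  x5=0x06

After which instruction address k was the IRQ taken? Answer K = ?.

K = 3

after  0: x0=0xb6 x1=0xf9 x2=0xdf x3=0xd8 x4=0x07 x5=0x06  N=1 Z=0
after  1: x0=0xb0 x1=0xf9 x2=0xdf x3=0xd8 x4=0x07 x5=0x06  N=1 Z=0
after  2: x0=0xb0 x1=0xf9 x2=0xb7 x3=0xd8 x4=0x07 x5=0x06  N=1 Z=0
after  3: x0=0xd1 x1=0xf9 x2=0xb7 x3=0xd8 x4=0x07 x5=0x06  N=1 Z=0
-- IRQ taken; context saved, return-PC = 4 --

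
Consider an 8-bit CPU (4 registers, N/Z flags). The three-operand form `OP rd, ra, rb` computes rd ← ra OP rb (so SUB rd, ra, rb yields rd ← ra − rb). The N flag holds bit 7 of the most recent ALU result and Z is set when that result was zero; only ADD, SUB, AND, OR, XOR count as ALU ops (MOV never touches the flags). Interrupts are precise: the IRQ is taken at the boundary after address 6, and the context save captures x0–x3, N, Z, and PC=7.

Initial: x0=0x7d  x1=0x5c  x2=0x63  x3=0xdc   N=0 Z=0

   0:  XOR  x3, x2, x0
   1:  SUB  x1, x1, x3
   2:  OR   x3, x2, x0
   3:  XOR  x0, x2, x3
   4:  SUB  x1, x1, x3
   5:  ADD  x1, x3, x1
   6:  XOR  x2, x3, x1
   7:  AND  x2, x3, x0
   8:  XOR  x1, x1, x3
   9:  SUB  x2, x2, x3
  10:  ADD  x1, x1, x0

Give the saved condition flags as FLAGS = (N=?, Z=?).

FLAGS = (N=0, Z=0)

after  0: x0=0x7d x1=0x5c x2=0x63 x3=0x1e  N=0 Z=0
after  1: x0=0x7d x1=0x3e x2=0x63 x3=0x1e  N=0 Z=0
after  2: x0=0x7d x1=0x3e x2=0x63 x3=0x7f  N=0 Z=0
after  3: x0=0x1c x1=0x3e x2=0x63 x3=0x7f  N=0 Z=0
after  4: x0=0x1c x1=0xbf x2=0x63 x3=0x7f  N=1 Z=0
after  5: x0=0x1c x1=0x3e x2=0x63 x3=0x7f  N=0 Z=0
after  6: x0=0x1c x1=0x3e x2=0x41 x3=0x7f  N=0 Z=0
-- IRQ taken; context saved, return-PC = 7 --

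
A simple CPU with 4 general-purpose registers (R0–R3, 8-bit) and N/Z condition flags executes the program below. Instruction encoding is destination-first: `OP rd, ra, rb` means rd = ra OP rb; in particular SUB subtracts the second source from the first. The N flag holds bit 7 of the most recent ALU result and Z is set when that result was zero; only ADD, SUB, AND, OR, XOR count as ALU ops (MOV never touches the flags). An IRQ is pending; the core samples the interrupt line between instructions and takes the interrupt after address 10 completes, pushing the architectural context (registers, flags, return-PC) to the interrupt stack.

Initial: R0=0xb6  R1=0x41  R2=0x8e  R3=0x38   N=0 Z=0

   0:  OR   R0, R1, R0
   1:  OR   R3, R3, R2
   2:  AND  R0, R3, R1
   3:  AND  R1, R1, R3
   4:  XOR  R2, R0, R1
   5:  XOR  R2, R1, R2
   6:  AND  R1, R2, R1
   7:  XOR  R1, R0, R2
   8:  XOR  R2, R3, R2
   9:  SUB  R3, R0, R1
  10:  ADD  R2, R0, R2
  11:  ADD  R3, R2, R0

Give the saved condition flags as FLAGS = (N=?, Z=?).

FLAGS = (N=1, Z=0)

after  0: R0=0xf7 R1=0x41 R2=0x8e R3=0x38  N=1 Z=0
after  1: R0=0xf7 R1=0x41 R2=0x8e R3=0xbe  N=1 Z=0
after  2: R0=0x00 R1=0x41 R2=0x8e R3=0xbe  N=0 Z=1
after  3: R0=0x00 R1=0x00 R2=0x8e R3=0xbe  N=0 Z=1
after  4: R0=0x00 R1=0x00 R2=0x00 R3=0xbe  N=0 Z=1
after  5: R0=0x00 R1=0x00 R2=0x00 R3=0xbe  N=0 Z=1
after  6: R0=0x00 R1=0x00 R2=0x00 R3=0xbe  N=0 Z=1
after  7: R0=0x00 R1=0x00 R2=0x00 R3=0xbe  N=0 Z=1
after  8: R0=0x00 R1=0x00 R2=0xbe R3=0xbe  N=1 Z=0
after  9: R0=0x00 R1=0x00 R2=0xbe R3=0x00  N=0 Z=1
after 10: R0=0x00 R1=0x00 R2=0xbe R3=0x00  N=1 Z=0
-- IRQ taken; context saved, return-PC = 11 --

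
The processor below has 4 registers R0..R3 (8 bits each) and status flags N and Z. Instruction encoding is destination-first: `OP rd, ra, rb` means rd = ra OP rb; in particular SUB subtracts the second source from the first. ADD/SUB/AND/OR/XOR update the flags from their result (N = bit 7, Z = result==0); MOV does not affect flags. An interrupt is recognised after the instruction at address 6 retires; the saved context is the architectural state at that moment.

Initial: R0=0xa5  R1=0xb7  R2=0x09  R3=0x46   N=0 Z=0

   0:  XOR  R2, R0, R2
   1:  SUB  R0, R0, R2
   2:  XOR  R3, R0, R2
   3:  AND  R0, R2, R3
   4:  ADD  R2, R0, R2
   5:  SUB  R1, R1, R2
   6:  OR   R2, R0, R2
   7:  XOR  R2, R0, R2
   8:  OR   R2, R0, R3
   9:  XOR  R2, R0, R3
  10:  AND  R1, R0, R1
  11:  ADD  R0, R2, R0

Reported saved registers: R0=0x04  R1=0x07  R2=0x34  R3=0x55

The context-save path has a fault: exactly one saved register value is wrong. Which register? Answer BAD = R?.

BAD = R2

after  0: R0=0xa5 R1=0xb7 R2=0xac R3=0x46  N=1 Z=0
after  1: R0=0xf9 R1=0xb7 R2=0xac R3=0x46  N=1 Z=0
after  2: R0=0xf9 R1=0xb7 R2=0xac R3=0x55  N=0 Z=0
after  3: R0=0x04 R1=0xb7 R2=0xac R3=0x55  N=0 Z=0
after  4: R0=0x04 R1=0xb7 R2=0xb0 R3=0x55  N=1 Z=0
after  5: R0=0x04 R1=0x07 R2=0xb0 R3=0x55  N=0 Z=0
after  6: R0=0x04 R1=0x07 R2=0xb4 R3=0x55  N=1 Z=0
-- IRQ taken; context saved, return-PC = 7 --
mismatch: R2: reported 0x34 vs actual 0xb4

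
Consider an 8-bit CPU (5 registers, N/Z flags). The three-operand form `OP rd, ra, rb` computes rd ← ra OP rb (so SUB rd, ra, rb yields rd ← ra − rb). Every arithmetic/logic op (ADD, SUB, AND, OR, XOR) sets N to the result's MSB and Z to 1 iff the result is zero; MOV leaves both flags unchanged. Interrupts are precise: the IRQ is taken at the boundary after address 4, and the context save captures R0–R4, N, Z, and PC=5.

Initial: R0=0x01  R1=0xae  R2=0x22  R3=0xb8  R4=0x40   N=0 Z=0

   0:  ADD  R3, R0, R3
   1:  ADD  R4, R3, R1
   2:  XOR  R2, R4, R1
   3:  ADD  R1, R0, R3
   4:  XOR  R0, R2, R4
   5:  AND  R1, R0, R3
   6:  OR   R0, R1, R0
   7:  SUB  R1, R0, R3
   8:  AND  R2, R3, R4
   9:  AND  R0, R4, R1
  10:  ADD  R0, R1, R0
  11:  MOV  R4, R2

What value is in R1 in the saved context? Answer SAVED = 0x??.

after  0: R0=0x01 R1=0xae R2=0x22 R3=0xb9 R4=0x40  N=1 Z=0
after  1: R0=0x01 R1=0xae R2=0x22 R3=0xb9 R4=0x67  N=0 Z=0
after  2: R0=0x01 R1=0xae R2=0xc9 R3=0xb9 R4=0x67  N=1 Z=0
after  3: R0=0x01 R1=0xba R2=0xc9 R3=0xb9 R4=0x67  N=1 Z=0
after  4: R0=0xae R1=0xba R2=0xc9 R3=0xb9 R4=0x67  N=1 Z=0
-- IRQ taken; context saved, return-PC = 5 --

SAVED = 0xba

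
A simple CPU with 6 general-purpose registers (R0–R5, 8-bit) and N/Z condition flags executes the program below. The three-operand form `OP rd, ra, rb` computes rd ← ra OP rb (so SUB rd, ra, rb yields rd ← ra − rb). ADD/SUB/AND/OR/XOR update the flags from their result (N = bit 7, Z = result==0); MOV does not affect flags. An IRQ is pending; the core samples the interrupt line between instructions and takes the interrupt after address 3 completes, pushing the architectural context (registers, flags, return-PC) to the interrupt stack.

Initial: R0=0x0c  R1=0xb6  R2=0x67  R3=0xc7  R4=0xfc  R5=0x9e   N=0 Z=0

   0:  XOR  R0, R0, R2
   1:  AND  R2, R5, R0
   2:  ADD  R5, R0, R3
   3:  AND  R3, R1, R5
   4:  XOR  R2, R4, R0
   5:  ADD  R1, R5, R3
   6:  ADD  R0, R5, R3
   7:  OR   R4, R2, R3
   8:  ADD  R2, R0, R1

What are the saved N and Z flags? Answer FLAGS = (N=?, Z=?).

after  0: R0=0x6b R1=0xb6 R2=0x67 R3=0xc7 R4=0xfc R5=0x9e  N=0 Z=0
after  1: R0=0x6b R1=0xb6 R2=0x0a R3=0xc7 R4=0xfc R5=0x9e  N=0 Z=0
after  2: R0=0x6b R1=0xb6 R2=0x0a R3=0xc7 R4=0xfc R5=0x32  N=0 Z=0
after  3: R0=0x6b R1=0xb6 R2=0x0a R3=0x32 R4=0xfc R5=0x32  N=0 Z=0
-- IRQ taken; context saved, return-PC = 4 --

FLAGS = (N=0, Z=0)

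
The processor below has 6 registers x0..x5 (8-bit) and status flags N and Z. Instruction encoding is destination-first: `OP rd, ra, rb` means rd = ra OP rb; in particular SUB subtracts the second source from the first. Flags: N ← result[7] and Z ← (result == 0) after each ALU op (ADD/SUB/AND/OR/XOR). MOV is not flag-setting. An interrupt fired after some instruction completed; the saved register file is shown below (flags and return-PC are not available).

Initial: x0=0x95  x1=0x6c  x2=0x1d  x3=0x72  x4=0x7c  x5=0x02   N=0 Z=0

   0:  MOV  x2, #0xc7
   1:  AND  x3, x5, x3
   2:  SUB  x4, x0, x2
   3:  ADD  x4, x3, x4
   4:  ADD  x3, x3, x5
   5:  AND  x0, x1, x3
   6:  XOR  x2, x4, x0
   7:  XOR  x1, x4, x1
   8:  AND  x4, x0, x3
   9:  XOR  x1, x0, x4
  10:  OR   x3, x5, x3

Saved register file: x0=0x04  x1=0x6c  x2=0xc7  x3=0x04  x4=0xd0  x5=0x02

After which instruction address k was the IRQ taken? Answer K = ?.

K = 5

after  0: x0=0x95 x1=0x6c x2=0xc7 x3=0x72 x4=0x7c x5=0x02  N=0 Z=0
after  1: x0=0x95 x1=0x6c x2=0xc7 x3=0x02 x4=0x7c x5=0x02  N=0 Z=0
after  2: x0=0x95 x1=0x6c x2=0xc7 x3=0x02 x4=0xce x5=0x02  N=1 Z=0
after  3: x0=0x95 x1=0x6c x2=0xc7 x3=0x02 x4=0xd0 x5=0x02  N=1 Z=0
after  4: x0=0x95 x1=0x6c x2=0xc7 x3=0x04 x4=0xd0 x5=0x02  N=0 Z=0
after  5: x0=0x04 x1=0x6c x2=0xc7 x3=0x04 x4=0xd0 x5=0x02  N=0 Z=0
-- IRQ taken; context saved, return-PC = 6 --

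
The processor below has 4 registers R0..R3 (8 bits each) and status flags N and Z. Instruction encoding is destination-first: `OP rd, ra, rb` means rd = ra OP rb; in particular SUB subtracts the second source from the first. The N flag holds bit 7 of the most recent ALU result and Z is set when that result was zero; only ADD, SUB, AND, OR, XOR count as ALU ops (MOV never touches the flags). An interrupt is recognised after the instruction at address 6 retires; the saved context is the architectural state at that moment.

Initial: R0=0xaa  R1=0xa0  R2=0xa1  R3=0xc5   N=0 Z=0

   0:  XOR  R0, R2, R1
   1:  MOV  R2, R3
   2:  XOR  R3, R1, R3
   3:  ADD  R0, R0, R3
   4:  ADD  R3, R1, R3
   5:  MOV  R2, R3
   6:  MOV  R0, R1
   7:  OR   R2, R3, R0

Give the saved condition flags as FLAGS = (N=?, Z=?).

FLAGS = (N=0, Z=0)

after  0: R0=0x01 R1=0xa0 R2=0xa1 R3=0xc5  N=0 Z=0
after  1: R0=0x01 R1=0xa0 R2=0xc5 R3=0xc5  N=0 Z=0
after  2: R0=0x01 R1=0xa0 R2=0xc5 R3=0x65  N=0 Z=0
after  3: R0=0x66 R1=0xa0 R2=0xc5 R3=0x65  N=0 Z=0
after  4: R0=0x66 R1=0xa0 R2=0xc5 R3=0x05  N=0 Z=0
after  5: R0=0x66 R1=0xa0 R2=0x05 R3=0x05  N=0 Z=0
after  6: R0=0xa0 R1=0xa0 R2=0x05 R3=0x05  N=0 Z=0
-- IRQ taken; context saved, return-PC = 7 --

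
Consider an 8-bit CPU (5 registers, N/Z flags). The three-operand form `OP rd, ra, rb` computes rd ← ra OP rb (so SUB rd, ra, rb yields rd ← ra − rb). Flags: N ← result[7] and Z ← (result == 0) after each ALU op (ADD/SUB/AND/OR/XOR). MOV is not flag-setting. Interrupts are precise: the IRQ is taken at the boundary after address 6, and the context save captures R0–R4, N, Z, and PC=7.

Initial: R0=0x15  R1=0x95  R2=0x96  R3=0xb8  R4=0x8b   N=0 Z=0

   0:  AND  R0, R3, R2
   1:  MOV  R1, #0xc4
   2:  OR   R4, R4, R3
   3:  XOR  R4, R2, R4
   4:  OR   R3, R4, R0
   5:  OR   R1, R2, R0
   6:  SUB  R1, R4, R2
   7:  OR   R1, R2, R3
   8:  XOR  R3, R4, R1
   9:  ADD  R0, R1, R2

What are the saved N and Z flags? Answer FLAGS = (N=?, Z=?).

after  0: R0=0x90 R1=0x95 R2=0x96 R3=0xb8 R4=0x8b  N=1 Z=0
after  1: R0=0x90 R1=0xc4 R2=0x96 R3=0xb8 R4=0x8b  N=1 Z=0
after  2: R0=0x90 R1=0xc4 R2=0x96 R3=0xb8 R4=0xbb  N=1 Z=0
after  3: R0=0x90 R1=0xc4 R2=0x96 R3=0xb8 R4=0x2d  N=0 Z=0
after  4: R0=0x90 R1=0xc4 R2=0x96 R3=0xbd R4=0x2d  N=1 Z=0
after  5: R0=0x90 R1=0x96 R2=0x96 R3=0xbd R4=0x2d  N=1 Z=0
after  6: R0=0x90 R1=0x97 R2=0x96 R3=0xbd R4=0x2d  N=1 Z=0
-- IRQ taken; context saved, return-PC = 7 --

FLAGS = (N=1, Z=0)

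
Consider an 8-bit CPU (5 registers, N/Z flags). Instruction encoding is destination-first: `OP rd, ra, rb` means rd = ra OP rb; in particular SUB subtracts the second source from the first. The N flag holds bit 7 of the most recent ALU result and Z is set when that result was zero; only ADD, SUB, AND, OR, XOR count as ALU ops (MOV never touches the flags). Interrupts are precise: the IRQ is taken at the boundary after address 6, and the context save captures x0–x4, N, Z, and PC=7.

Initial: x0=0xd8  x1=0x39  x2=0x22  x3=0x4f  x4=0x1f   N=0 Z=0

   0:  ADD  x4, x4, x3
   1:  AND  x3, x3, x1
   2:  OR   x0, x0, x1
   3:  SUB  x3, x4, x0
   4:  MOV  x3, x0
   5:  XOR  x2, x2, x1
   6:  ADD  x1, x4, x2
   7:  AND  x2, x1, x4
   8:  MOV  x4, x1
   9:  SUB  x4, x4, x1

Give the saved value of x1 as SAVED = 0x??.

after  0: x0=0xd8 x1=0x39 x2=0x22 x3=0x4f x4=0x6e  N=0 Z=0
after  1: x0=0xd8 x1=0x39 x2=0x22 x3=0x09 x4=0x6e  N=0 Z=0
after  2: x0=0xf9 x1=0x39 x2=0x22 x3=0x09 x4=0x6e  N=1 Z=0
after  3: x0=0xf9 x1=0x39 x2=0x22 x3=0x75 x4=0x6e  N=0 Z=0
after  4: x0=0xf9 x1=0x39 x2=0x22 x3=0xf9 x4=0x6e  N=0 Z=0
after  5: x0=0xf9 x1=0x39 x2=0x1b x3=0xf9 x4=0x6e  N=0 Z=0
after  6: x0=0xf9 x1=0x89 x2=0x1b x3=0xf9 x4=0x6e  N=1 Z=0
-- IRQ taken; context saved, return-PC = 7 --

SAVED = 0x89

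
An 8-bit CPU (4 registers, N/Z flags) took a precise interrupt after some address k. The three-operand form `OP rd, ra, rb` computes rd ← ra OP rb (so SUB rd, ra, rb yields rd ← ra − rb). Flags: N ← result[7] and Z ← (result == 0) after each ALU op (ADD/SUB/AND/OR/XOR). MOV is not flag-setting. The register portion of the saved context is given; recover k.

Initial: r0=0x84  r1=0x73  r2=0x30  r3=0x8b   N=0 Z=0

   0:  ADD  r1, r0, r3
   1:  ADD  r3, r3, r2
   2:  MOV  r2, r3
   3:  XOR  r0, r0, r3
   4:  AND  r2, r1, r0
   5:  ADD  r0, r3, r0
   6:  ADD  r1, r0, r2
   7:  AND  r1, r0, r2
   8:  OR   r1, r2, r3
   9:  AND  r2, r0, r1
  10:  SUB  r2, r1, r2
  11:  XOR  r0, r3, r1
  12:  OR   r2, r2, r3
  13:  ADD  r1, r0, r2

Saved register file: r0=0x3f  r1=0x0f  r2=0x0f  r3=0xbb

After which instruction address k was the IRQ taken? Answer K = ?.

K = 4

after  0: r0=0x84 r1=0x0f r2=0x30 r3=0x8b  N=0 Z=0
after  1: r0=0x84 r1=0x0f r2=0x30 r3=0xbb  N=1 Z=0
after  2: r0=0x84 r1=0x0f r2=0xbb r3=0xbb  N=1 Z=0
after  3: r0=0x3f r1=0x0f r2=0xbb r3=0xbb  N=0 Z=0
after  4: r0=0x3f r1=0x0f r2=0x0f r3=0xbb  N=0 Z=0
-- IRQ taken; context saved, return-PC = 5 --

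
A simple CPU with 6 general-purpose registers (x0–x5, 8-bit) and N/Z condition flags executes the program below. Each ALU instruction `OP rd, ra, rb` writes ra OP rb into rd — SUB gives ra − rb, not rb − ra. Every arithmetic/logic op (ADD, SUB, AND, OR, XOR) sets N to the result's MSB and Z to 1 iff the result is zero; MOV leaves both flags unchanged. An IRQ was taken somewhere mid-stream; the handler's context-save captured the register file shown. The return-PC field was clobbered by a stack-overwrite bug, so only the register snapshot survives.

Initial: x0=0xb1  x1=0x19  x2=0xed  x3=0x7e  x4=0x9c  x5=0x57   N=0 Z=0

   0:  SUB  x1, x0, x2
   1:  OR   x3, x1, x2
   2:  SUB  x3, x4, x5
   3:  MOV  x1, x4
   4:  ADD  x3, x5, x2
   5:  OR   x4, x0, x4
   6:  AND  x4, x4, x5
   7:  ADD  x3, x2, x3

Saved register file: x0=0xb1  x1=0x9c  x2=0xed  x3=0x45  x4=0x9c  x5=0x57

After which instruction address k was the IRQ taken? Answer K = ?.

K = 3

after  0: x0=0xb1 x1=0xc4 x2=0xed x3=0x7e x4=0x9c x5=0x57  N=1 Z=0
after  1: x0=0xb1 x1=0xc4 x2=0xed x3=0xed x4=0x9c x5=0x57  N=1 Z=0
after  2: x0=0xb1 x1=0xc4 x2=0xed x3=0x45 x4=0x9c x5=0x57  N=0 Z=0
after  3: x0=0xb1 x1=0x9c x2=0xed x3=0x45 x4=0x9c x5=0x57  N=0 Z=0
-- IRQ taken; context saved, return-PC = 4 --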